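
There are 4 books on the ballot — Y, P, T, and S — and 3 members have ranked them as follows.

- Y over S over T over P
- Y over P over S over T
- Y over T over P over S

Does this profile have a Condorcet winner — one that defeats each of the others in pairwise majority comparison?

Head-to-head results (3 voters total):
Y vs P: Y wins 3–0.
Y vs T: Y wins 3–0.
Y vs S: Y wins 3–0.
P vs T: T wins 2–1.
P vs S: P wins 2–1.
T vs S: S wins 2–1.
Y beats each rival — P (3–0), T (3–0), S (3–0) — so Y is the Condorcet winner.

Yes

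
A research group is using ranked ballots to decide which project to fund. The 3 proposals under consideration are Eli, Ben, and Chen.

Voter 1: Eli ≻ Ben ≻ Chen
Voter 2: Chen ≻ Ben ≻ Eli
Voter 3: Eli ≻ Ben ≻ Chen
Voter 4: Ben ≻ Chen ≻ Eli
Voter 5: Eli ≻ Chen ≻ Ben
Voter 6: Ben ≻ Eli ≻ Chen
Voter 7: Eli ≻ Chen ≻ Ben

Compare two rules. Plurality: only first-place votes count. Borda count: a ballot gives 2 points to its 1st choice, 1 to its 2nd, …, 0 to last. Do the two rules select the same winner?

Yes

Plurality first-place counts: Eli 4, Ben 2, Chen 1 → Eli.
Borda totals: Eli 9, Ben 7, Chen 5 → Eli.
The two rules agree on Eli.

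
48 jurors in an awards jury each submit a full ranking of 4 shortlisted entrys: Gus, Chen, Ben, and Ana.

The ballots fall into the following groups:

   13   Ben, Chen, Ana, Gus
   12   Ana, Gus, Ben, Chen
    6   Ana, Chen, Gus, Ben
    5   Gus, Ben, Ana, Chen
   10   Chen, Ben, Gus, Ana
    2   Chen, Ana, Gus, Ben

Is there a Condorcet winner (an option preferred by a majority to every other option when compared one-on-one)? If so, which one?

Head-to-head results (48 voters total):
Gus vs Chen: Chen wins 31–17.
Gus vs Ben: Gus wins 25–23.
Gus vs Ana: Ana wins 33–15.
Chen vs Ben: Ben wins 30–18.
Chen vs Ana: Chen wins 25–23.
Ben vs Ana: Ben wins 28–20.
No candidate beats all others: Gus beats Ben beats Chen beats Gus, a majority cycle.

None — there is no Condorcet winner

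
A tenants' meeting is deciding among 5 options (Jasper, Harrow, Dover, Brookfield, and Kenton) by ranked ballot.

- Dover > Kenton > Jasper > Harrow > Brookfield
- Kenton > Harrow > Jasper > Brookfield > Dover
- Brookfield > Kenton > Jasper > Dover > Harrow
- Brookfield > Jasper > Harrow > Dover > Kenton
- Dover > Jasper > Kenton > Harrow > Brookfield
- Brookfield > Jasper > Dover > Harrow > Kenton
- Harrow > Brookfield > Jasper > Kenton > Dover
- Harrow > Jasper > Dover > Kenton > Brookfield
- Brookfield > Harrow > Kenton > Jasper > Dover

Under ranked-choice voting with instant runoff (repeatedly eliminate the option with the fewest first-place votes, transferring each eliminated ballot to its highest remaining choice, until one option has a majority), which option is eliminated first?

Round 1: Brookfield 4, Harrow 2, Dover 2, Kenton 1, Jasper 0. Jasper has the fewest and is eliminated.
Round 2: Brookfield 4, Harrow 2, Dover 2, Kenton 1. Kenton has the fewest and is eliminated.
Round 3: Brookfield 4, Harrow 3, Dover 2. Dover has the fewest and is eliminated.
Round 4: Harrow 5, Brookfield 4. Harrow has a majority.

Jasper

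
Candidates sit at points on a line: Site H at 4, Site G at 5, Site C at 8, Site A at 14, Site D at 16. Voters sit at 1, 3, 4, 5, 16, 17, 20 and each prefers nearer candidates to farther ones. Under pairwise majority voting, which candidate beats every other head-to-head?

Site G

With single-peaked preferences on a line, the Condorcet winner is the candidate closest to the median voter.
The median voter (position 5) is closest to Site G at 5.
Check: Site G vs Site H — voters closer to Site G: 4 of 7.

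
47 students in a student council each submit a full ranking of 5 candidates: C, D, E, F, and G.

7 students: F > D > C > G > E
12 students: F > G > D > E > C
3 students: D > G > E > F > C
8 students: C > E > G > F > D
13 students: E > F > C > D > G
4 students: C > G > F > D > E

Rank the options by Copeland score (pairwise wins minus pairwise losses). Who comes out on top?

F

Pairwise results:
  C vs D: C wins 25–22.
  C vs E: E wins 28–19.
  C vs F: F wins 35–12.
  C vs G: C wins 32–15.
  D vs E: D wins 26–21.
  D vs F: F wins 44–3.
  D vs G: G wins 24–23.
  E vs F: E wins 24–23.
  E vs G: G wins 26–21.
  F vs G: F wins 32–15.
Copeland scores (wins − losses):
  C: 2 − 2 = 0
  D: 1 − 3 = -2
  E: 2 − 2 = 0
  F: 3 − 1 = 2
  G: 2 − 2 = 0
F has the best Copeland score.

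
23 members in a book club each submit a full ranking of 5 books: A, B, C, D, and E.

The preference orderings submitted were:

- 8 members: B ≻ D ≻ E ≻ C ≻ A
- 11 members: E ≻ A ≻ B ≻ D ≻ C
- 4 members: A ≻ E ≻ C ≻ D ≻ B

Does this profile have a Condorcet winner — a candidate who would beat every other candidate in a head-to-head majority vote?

Yes

Head-to-head results (23 voters total):
A vs B: A wins 15–8.
A vs C: A wins 15–8.
A vs D: A wins 15–8.
A vs E: E wins 19–4.
B vs C: B wins 19–4.
B vs D: B wins 19–4.
B vs E: E wins 15–8.
C vs D: D wins 19–4.
C vs E: E wins 23–0.
D vs E: E wins 15–8.
E beats each rival — A (19–4), B (15–8), C (23–0), D (15–8) — so E is the Condorcet winner.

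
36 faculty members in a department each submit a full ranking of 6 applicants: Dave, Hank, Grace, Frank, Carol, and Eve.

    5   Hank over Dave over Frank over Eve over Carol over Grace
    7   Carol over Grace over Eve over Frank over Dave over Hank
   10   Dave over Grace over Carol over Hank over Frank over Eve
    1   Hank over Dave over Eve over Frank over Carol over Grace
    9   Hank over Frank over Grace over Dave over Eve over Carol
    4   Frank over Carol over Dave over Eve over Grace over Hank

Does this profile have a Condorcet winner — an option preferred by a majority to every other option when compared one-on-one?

No

Head-to-head results (36 voters total):
Dave vs Hank: Dave wins 21–15.
Dave vs Grace: Dave wins 20–16.
Dave vs Frank: Frank wins 20–16.
Dave vs Carol: Dave wins 25–11.
Dave vs Eve: Dave wins 29–7.
Hank vs Grace: Grace wins 21–15.
Hank vs Frank: Hank wins 25–11.
Hank vs Carol: Carol wins 21–15.
Hank vs Eve: Hank wins 25–11.
Grace vs Frank: Frank wins 19–17.
Grace vs Carol: Grace wins 19–17.
Grace vs Eve: Grace wins 26–10.
Frank vs Carol: Frank wins 19–17.
Frank vs Eve: Frank wins 28–8.
Carol vs Eve: Carol wins 21–15.
No candidate beats all others: Dave beats Hank beats Frank beats Dave, a majority cycle.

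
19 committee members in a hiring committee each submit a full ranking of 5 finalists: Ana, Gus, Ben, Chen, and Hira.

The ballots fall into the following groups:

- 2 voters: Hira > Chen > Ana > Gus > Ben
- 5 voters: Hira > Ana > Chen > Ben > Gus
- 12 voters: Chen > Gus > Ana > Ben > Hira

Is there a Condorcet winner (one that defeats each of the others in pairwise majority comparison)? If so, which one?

Head-to-head results (19 voters total):
Ana vs Gus: Gus wins 12–7.
Ana vs Ben: Ana wins 19–0.
Ana vs Chen: Chen wins 14–5.
Ana vs Hira: Ana wins 12–7.
Gus vs Ben: Gus wins 14–5.
Gus vs Chen: Chen wins 19–0.
Gus vs Hira: Gus wins 12–7.
Ben vs Chen: Chen wins 19–0.
Ben vs Hira: Ben wins 12–7.
Chen vs Hira: Chen wins 12–7.
Chen beats each rival — Ana (14–5), Gus (19–0), Ben (19–0), Hira (12–7) — so Chen is the Condorcet winner.

Chen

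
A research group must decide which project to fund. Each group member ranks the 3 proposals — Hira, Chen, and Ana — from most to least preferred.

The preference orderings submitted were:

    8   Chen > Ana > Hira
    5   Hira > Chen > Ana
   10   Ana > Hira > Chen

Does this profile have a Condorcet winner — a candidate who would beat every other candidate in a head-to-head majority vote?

Head-to-head results (23 voters total):
Hira vs Chen: Hira wins 15–8.
Hira vs Ana: Ana wins 18–5.
Chen vs Ana: Chen wins 13–10.
No candidate beats all others: Hira beats Chen beats Ana beats Hira, a majority cycle.

No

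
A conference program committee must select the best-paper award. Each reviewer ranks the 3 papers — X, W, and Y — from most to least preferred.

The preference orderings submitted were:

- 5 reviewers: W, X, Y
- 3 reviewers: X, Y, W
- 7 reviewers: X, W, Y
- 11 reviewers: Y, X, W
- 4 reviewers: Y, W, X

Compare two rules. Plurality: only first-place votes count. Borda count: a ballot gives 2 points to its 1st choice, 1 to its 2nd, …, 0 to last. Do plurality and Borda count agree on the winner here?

Plurality first-place counts: X 10, W 5, Y 15 → Y.
Borda totals: X 36, W 21, Y 33 → X.
The two rules disagree: plurality picks Y, Borda picks X.

No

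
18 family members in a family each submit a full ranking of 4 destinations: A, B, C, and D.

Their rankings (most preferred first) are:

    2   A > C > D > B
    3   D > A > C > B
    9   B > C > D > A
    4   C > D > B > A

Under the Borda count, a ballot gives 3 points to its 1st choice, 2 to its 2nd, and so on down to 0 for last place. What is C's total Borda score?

Borda scores:
  A: 2·3 + 3·2 + 9·0 + 4·0 = 12
  B: 2·0 + 3·0 + 9·3 + 4·1 = 31
  C: 2·2 + 3·1 + 9·2 + 4·3 = 37
  D: 2·1 + 3·3 + 9·1 + 4·2 = 28

37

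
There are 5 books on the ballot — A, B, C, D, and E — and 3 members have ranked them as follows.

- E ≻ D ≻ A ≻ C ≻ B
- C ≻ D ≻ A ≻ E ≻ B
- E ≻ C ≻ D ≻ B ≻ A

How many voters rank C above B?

Ballots ranking C above B: 3.
Ballots ranking B above C: 0.
So 3 of 3 voters prefer C to B.

3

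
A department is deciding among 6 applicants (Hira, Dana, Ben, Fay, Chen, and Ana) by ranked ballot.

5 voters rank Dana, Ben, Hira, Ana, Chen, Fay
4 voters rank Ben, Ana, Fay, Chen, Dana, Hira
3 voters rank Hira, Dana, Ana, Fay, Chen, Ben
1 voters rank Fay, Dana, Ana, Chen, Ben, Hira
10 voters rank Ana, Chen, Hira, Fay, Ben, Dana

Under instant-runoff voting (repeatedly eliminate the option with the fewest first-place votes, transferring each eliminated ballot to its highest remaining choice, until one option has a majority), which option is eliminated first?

Chen

Round 1: Ana 10, Dana 5, Ben 4, Hira 3, Fay 1, Chen 0. Chen has the fewest and is eliminated.
Round 2: Ana 10, Dana 5, Ben 4, Hira 3, Fay 1. Fay has the fewest and is eliminated.
Round 3: Ana 10, Dana 6, Ben 4, Hira 3. Hira has the fewest and is eliminated.
Round 4: Ana 10, Dana 9, Ben 4. Ben has the fewest and is eliminated.
Round 5: Ana 14, Dana 9. Ana has a majority.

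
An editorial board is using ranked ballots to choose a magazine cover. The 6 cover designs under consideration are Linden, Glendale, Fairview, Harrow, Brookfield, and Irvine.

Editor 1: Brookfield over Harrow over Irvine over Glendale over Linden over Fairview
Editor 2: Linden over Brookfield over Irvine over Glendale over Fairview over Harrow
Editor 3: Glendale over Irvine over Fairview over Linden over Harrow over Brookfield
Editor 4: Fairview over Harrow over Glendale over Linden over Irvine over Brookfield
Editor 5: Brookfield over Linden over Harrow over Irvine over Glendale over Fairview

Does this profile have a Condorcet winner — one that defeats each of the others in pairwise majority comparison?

Head-to-head results (5 voters total):
Linden vs Glendale: Glendale wins 3–2.
Linden vs Fairview: Linden wins 3–2.
Linden vs Harrow: Linden wins 3–2.
Linden vs Brookfield: Linden wins 3–2.
Linden vs Irvine: Linden wins 3–2.
Glendale vs Fairview: Glendale wins 4–1.
Glendale vs Harrow: Harrow wins 3–2.
Glendale vs Brookfield: Brookfield wins 3–2.
Glendale vs Irvine: Irvine wins 3–2.
Fairview vs Harrow: Fairview wins 3–2.
Fairview vs Brookfield: Brookfield wins 3–2.
Fairview vs Irvine: Irvine wins 4–1.
Harrow vs Brookfield: Brookfield wins 3–2.
Harrow vs Irvine: Harrow wins 3–2.
Brookfield vs Irvine: Brookfield wins 3–2.
No candidate beats all others: Linden beats Harrow beats Glendale beats Linden, a majority cycle.

No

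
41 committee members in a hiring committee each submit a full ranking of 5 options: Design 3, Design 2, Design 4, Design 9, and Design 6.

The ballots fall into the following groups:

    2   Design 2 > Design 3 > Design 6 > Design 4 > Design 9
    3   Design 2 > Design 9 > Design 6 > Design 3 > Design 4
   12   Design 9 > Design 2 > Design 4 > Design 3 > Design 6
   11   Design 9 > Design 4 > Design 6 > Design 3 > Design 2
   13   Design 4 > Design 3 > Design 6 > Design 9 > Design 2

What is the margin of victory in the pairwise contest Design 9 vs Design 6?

Ballots ranking Design 9 above Design 6: 3+12+11 = 26.
Ballots ranking Design 6 above Design 9: 2+13 = 15.
Design 9 wins 26–15, a margin of 11.

11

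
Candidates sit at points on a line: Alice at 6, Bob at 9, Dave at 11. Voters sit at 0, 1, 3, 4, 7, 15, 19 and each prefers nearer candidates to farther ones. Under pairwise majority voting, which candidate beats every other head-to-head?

Alice

With single-peaked preferences on a line, the Condorcet winner is the candidate closest to the median voter.
The median voter (position 4) is closest to Alice at 6.
Check: Alice vs Dave — voters closer to Alice: 5 of 7.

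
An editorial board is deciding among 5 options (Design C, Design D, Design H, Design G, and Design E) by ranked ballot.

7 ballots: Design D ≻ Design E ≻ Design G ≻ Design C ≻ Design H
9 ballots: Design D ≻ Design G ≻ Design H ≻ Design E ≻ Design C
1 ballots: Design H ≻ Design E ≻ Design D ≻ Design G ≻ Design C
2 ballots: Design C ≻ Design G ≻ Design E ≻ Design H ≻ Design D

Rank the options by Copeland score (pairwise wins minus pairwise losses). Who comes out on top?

Design D

Pairwise results:
  Design C vs Design D: Design D wins 17–2.
  Design C vs Design H: Design H wins 10–9.
  Design C vs Design G: Design G wins 17–2.
  Design C vs Design E: Design E wins 17–2.
  Design D vs Design H: Design D wins 16–3.
  Design D vs Design G: Design D wins 17–2.
  Design D vs Design E: Design D wins 16–3.
  Design H vs Design G: Design G wins 18–1.
  Design H vs Design E: Design H wins 10–9.
  Design G vs Design E: Design G wins 11–8.
Copeland scores (wins − losses):
  Design C: 0 − 4 = -4
  Design D: 4 − 0 = 4
  Design H: 2 − 2 = 0
  Design G: 3 − 1 = 2
  Design E: 1 − 3 = -2
Design D has the best Copeland score.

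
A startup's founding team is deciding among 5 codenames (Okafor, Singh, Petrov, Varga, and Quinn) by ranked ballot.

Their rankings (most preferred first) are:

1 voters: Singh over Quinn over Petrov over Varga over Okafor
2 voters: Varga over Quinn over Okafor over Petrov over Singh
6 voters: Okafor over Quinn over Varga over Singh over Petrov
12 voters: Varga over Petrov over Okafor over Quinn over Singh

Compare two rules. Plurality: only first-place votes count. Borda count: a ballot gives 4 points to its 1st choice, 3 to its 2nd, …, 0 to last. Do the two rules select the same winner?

Yes

Plurality first-place counts: Okafor 6, Singh 1, Petrov 0, Varga 14, Quinn 0 → Varga.
Borda totals: Okafor 52, Singh 10, Petrov 40, Varga 69, Quinn 39 → Varga.
The two rules agree on Varga.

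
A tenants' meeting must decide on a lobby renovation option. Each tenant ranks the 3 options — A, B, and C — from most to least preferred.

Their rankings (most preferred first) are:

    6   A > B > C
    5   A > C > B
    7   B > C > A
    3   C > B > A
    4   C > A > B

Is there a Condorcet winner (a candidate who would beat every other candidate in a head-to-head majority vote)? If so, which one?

No Condorcet winner

Head-to-head results (25 voters total):
A vs B: A wins 15–10.
A vs C: C wins 14–11.
B vs C: B wins 13–12.
No candidate beats all others: A beats B beats C beats A, a majority cycle.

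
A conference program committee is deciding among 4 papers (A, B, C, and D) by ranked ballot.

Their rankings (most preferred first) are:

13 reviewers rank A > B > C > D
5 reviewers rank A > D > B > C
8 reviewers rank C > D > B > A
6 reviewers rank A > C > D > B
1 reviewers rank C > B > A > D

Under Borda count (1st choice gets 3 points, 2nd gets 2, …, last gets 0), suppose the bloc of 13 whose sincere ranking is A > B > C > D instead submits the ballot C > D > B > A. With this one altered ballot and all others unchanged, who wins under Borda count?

Borda totals with the altered ballot: A 34, B 28, C 78, D 58.
The switch changes the winner from A to C.

C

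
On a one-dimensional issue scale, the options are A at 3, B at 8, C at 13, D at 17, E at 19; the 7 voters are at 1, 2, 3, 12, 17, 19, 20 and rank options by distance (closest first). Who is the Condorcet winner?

With single-peaked preferences on a line, the Condorcet winner is the candidate closest to the median voter.
The median voter (position 12) is closest to C at 13.
Check: C vs E — voters closer to C: 4 of 7.

C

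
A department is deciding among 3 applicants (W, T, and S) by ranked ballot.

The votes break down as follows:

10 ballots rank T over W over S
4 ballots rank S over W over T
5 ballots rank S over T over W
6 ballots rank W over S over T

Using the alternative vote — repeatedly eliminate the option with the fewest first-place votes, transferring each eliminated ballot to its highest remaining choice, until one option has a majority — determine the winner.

Round 1: T 10, S 9, W 6. W has the fewest and is eliminated.
Round 2: S 15, T 10. S has a majority.

S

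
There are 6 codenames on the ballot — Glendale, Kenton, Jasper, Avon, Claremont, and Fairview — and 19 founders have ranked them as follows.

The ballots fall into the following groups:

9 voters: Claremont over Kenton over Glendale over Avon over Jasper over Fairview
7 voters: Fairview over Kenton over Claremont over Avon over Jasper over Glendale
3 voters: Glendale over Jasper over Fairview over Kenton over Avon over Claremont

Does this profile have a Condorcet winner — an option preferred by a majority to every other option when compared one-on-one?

No

Head-to-head results (19 voters total):
Glendale vs Kenton: Kenton wins 16–3.
Glendale vs Jasper: Glendale wins 12–7.
Glendale vs Avon: Glendale wins 12–7.
Glendale vs Claremont: Claremont wins 16–3.
Glendale vs Fairview: Glendale wins 12–7.
Kenton vs Jasper: Kenton wins 16–3.
Kenton vs Avon: Kenton wins 19–0.
Kenton vs Claremont: Kenton wins 10–9.
Kenton vs Fairview: Fairview wins 10–9.
Jasper vs Avon: Avon wins 16–3.
Jasper vs Claremont: Claremont wins 16–3.
Jasper vs Fairview: Jasper wins 12–7.
Avon vs Claremont: Claremont wins 16–3.
Avon vs Fairview: Fairview wins 10–9.
Claremont vs Fairview: Fairview wins 10–9.
No candidate beats all others: Glendale beats Fairview beats Kenton beats Glendale, a majority cycle.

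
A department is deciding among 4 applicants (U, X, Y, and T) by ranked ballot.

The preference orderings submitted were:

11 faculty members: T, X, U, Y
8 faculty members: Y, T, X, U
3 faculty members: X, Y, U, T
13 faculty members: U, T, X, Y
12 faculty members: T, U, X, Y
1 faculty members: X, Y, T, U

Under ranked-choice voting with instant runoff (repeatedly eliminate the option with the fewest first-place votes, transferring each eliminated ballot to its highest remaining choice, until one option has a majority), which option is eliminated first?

X

Round 1: T 23, U 13, Y 8, X 4. X has the fewest and is eliminated.
Round 2: T 23, U 13, Y 12. Y has the fewest and is eliminated.
Round 3: T 32, U 16. T has a majority.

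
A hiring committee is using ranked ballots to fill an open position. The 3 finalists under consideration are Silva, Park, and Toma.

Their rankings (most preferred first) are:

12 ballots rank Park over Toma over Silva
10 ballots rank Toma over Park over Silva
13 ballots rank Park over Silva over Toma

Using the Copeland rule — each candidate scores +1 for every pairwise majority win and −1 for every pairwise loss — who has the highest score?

Park

Pairwise results:
  Silva vs Park: Park wins 35–0.
  Silva vs Toma: Toma wins 22–13.
  Park vs Toma: Park wins 25–10.
Copeland scores (wins − losses):
  Silva: 0 − 2 = -2
  Park: 2 − 0 = 2
  Toma: 1 − 1 = 0
Park has the best Copeland score.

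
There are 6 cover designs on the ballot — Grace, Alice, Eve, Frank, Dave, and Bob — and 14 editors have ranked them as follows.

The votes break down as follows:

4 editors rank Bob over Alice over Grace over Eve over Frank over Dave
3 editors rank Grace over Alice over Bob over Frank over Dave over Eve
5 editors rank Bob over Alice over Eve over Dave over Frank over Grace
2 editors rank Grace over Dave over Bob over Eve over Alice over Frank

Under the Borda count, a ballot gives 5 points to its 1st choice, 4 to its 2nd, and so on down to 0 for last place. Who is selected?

Bob

Borda scores:
  Grace: 4·3 + 3·5 + 5·0 + 2·5 = 37
  Alice: 4·4 + 3·4 + 5·4 + 2·1 = 50
  Eve: 4·2 + 3·0 + 5·3 + 2·2 = 27
  Frank: 4·1 + 3·2 + 5·1 + 2·0 = 15
  Dave: 4·0 + 3·1 + 5·2 + 2·4 = 21
  Bob: 4·5 + 3·3 + 5·5 + 2·3 = 60
Bob has the highest total.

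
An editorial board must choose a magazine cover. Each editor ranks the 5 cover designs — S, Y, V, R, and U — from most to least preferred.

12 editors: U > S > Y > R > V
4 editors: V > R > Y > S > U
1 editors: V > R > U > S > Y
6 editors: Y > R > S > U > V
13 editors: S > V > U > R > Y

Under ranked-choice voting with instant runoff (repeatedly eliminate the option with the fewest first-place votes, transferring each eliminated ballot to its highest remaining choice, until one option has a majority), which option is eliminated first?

Round 1: S 13, U 12, Y 6, V 5, R 0. R has the fewest and is eliminated.
Round 2: S 13, U 12, Y 6, V 5. V has the fewest and is eliminated.
Round 3: S 13, U 13, Y 10. Y has the fewest and is eliminated.
Round 4: S 23, U 13. S has a majority.

R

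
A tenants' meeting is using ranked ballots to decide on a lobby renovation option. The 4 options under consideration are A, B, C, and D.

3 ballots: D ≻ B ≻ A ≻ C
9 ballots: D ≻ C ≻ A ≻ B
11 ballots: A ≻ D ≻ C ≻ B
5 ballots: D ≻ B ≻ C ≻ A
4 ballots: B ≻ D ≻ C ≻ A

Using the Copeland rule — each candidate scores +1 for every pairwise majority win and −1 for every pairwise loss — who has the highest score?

D

Pairwise results:
  A vs B: A wins 20–12.
  A vs C: C wins 18–14.
  A vs D: D wins 21–11.
  B vs C: C wins 20–12.
  B vs D: D wins 28–4.
  C vs D: D wins 32–0.
Copeland scores (wins − losses):
  A: 1 − 2 = -1
  B: 0 − 3 = -3
  C: 2 − 1 = 1
  D: 3 − 0 = 3
D has the best Copeland score.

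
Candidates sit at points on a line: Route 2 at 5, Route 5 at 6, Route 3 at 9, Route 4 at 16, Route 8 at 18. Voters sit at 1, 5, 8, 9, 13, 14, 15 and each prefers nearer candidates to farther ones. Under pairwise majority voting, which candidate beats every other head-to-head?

Route 3

With single-peaked preferences on a line, the Condorcet winner is the candidate closest to the median voter.
The median voter (position 9) is closest to Route 3 at 9.
Check: Route 3 vs Route 4 — voters closer to Route 3: 4 of 7.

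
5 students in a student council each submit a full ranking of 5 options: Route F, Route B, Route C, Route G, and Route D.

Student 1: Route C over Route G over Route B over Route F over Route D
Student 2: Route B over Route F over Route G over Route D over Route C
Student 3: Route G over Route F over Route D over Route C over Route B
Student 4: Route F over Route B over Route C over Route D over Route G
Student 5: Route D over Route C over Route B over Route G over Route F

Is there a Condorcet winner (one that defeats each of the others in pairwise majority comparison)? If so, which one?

There is no Condorcet winner

Head-to-head results (5 voters total):
Route F vs Route B: Route B wins 3–2.
Route F vs Route C: Route F wins 3–2.
Route F vs Route G: Route G wins 3–2.
Route F vs Route D: Route F wins 4–1.
Route B vs Route C: Route C wins 3–2.
Route B vs Route G: Route B wins 3–2.
Route B vs Route D: Route B wins 3–2.
Route C vs Route G: Route C wins 3–2.
Route C vs Route D: Route D wins 3–2.
Route G vs Route D: Route G wins 3–2.
No candidate beats all others: Route F beats Route C beats Route B beats Route F, a majority cycle.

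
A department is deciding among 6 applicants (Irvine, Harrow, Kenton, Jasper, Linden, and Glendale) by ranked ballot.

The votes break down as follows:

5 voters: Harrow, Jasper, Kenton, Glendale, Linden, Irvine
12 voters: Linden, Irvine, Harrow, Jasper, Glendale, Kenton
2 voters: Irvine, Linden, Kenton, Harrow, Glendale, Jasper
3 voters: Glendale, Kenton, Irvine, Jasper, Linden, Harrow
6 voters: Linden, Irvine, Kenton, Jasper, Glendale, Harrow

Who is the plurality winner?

Linden

First-place vote totals:
  Irvine: 2
  Harrow: 5
  Kenton: 0
  Jasper: 0
  Linden: 18
  Glendale: 3
Linden has the most first-place votes.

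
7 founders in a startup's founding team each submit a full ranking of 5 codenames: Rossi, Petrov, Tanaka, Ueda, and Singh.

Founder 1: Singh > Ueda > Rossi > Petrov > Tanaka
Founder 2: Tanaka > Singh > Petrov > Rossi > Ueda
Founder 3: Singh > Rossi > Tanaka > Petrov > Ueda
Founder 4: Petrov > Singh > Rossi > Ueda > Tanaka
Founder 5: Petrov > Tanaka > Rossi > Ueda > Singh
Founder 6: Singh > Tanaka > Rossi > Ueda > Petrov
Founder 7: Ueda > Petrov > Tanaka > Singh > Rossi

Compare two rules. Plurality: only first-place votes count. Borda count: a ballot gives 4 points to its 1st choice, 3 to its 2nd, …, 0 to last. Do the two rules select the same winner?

Plurality first-place counts: Rossi 0, Petrov 2, Tanaka 1, Ueda 1, Singh 3 → Singh.
Borda totals: Rossi 12, Petrov 15, Tanaka 14, Ueda 10, Singh 19 → Singh.
The two rules agree on Singh.

Yes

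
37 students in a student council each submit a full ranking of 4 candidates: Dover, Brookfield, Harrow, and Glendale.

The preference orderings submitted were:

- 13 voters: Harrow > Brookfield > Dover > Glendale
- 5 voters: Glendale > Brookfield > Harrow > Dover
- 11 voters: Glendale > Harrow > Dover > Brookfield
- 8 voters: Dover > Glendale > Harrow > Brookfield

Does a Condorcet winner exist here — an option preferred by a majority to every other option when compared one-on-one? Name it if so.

None — there is no Condorcet winner

Head-to-head results (37 voters total):
Dover vs Brookfield: Dover wins 19–18.
Dover vs Harrow: Harrow wins 29–8.
Dover vs Glendale: Dover wins 21–16.
Brookfield vs Harrow: Harrow wins 32–5.
Brookfield vs Glendale: Glendale wins 24–13.
Harrow vs Glendale: Glendale wins 24–13.
No candidate beats all others: Dover beats Glendale beats Harrow beats Dover, a majority cycle.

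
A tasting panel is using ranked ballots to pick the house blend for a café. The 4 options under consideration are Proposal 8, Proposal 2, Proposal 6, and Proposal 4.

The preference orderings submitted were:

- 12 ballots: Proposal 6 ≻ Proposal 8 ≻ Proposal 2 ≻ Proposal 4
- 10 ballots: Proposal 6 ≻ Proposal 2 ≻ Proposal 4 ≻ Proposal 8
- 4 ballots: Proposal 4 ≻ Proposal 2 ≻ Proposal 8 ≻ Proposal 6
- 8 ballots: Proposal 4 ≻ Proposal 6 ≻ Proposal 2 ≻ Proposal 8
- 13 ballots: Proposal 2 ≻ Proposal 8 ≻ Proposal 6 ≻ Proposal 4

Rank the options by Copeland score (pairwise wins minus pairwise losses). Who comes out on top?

Proposal 6

Pairwise results:
  Proposal 8 vs Proposal 2: Proposal 2 wins 35–12.
  Proposal 8 vs Proposal 6: Proposal 6 wins 30–17.
  Proposal 8 vs Proposal 4: Proposal 8 wins 25–22.
  Proposal 2 vs Proposal 6: Proposal 6 wins 30–17.
  Proposal 2 vs Proposal 4: Proposal 2 wins 35–12.
  Proposal 6 vs Proposal 4: Proposal 6 wins 35–12.
Copeland scores (wins − losses):
  Proposal 8: 1 − 2 = -1
  Proposal 2: 2 − 1 = 1
  Proposal 6: 3 − 0 = 3
  Proposal 4: 0 − 3 = -3
Proposal 6 has the best Copeland score.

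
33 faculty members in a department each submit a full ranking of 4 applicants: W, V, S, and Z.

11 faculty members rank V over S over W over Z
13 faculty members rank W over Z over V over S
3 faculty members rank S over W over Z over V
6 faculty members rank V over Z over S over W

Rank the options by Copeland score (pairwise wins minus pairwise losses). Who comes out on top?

V

Pairwise results:
  W vs V: V wins 17–16.
  W vs S: S wins 20–13.
  W vs Z: W wins 27–6.
  V vs S: V wins 30–3.
  V vs Z: V wins 17–16.
  S vs Z: Z wins 19–14.
Copeland scores (wins − losses):
  W: 1 − 2 = -1
  V: 3 − 0 = 3
  S: 1 − 2 = -1
  Z: 1 − 2 = -1
V has the best Copeland score.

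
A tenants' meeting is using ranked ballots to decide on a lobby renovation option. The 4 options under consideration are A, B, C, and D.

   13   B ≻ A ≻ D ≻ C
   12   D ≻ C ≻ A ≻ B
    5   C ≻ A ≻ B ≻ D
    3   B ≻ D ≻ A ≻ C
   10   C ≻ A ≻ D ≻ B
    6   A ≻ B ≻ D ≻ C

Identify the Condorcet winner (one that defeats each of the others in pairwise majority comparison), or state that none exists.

There is no Condorcet winner

Head-to-head results (49 voters total):
A vs B: A wins 33–16.
A vs C: C wins 27–22.
A vs D: A wins 34–15.
B vs C: C wins 27–22.
B vs D: B wins 27–22.
C vs D: D wins 34–15.
No candidate beats all others: A beats D beats C beats A, a majority cycle.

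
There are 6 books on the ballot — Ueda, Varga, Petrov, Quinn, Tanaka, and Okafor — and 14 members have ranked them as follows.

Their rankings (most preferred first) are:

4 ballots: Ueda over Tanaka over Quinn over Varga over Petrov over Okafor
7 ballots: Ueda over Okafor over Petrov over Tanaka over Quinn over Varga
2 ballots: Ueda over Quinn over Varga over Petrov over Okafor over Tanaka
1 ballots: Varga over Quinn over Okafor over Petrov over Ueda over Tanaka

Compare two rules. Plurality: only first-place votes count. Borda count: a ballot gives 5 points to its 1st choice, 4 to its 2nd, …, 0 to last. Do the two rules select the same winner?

Plurality first-place counts: Ueda 13, Varga 1, Petrov 0, Quinn 0, Tanaka 0, Okafor 0 → Ueda.
Borda totals: Ueda 66, Varga 19, Petrov 31, Quinn 31, Tanaka 30, Okafor 33 → Ueda.
The two rules agree on Ueda.

Yes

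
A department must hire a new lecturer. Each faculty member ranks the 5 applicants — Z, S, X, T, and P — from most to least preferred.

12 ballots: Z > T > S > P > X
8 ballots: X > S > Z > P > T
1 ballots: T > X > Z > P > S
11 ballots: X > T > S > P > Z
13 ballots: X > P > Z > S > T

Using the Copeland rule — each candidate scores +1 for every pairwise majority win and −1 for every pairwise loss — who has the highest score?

Pairwise results:
  Z vs S: Z wins 26–19.
  Z vs X: X wins 33–12.
  Z vs T: Z wins 33–12.
  Z vs P: P wins 24–21.
  S vs X: X wins 33–12.
  S vs T: T wins 24–21.
  S vs P: S wins 31–14.
  X vs T: X wins 32–13.
  X vs P: X wins 33–12.
  T vs P: T wins 24–21.
Copeland scores (wins − losses):
  Z: 2 − 2 = 0
  S: 1 − 3 = -2
  X: 4 − 0 = 4
  T: 2 − 2 = 0
  P: 1 − 3 = -2
X has the best Copeland score.

X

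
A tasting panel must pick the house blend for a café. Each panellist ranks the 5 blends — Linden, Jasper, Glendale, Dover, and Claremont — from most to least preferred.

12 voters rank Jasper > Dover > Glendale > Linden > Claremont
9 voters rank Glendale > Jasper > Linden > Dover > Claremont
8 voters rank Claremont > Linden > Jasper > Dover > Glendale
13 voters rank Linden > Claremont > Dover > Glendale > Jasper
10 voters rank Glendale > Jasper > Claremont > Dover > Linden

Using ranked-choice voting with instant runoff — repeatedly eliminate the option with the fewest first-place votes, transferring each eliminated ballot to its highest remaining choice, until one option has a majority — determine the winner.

Round 1: Glendale 19, Linden 13, Jasper 12, Claremont 8, Dover 0. Dover has the fewest and is eliminated.
Round 2: Glendale 19, Linden 13, Jasper 12, Claremont 8. Claremont has the fewest and is eliminated.
Round 3: Linden 21, Glendale 19, Jasper 12. Jasper has the fewest and is eliminated.
Round 4: Glendale 31, Linden 21. Glendale has a majority.

Glendale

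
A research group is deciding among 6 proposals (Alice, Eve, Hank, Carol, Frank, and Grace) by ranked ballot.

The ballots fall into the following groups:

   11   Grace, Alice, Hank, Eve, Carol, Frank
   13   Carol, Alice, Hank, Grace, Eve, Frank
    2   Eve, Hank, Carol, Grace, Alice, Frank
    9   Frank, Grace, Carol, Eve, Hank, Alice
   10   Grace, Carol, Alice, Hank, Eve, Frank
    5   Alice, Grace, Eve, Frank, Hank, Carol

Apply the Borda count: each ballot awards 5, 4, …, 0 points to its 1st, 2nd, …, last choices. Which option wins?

Borda scores:
  Alice: 11·4 + 13·4 + 2·1 + 9·0 + 10·3 + 5·5 = 153
  Eve: 11·2 + 13·1 + 2·5 + 9·2 + 10·1 + 5·3 = 88
  Hank: 11·3 + 13·3 + 2·4 + 9·1 + 10·2 + 5·1 = 114
  Carol: 11·1 + 13·5 + 2·3 + 9·3 + 10·4 + 5·0 = 149
  Frank: 11·0 + 13·0 + 2·0 + 9·5 + 10·0 + 5·2 = 55
  Grace: 11·5 + 13·2 + 2·2 + 9·4 + 10·5 + 5·4 = 191
Grace has the highest total.

Grace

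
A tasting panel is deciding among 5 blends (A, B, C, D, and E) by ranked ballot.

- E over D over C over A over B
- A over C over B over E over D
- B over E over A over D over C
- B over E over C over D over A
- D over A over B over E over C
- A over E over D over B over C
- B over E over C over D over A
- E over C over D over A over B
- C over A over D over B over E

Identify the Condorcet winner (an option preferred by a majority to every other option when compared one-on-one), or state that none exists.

No Condorcet winner

Head-to-head results (9 voters total):
A vs B: A wins 6–3.
A vs C: C wins 5–4.
A vs D: D wins 5–4.
A vs E: E wins 5–4.
B vs C: B wins 5–4.
B vs D: D wins 5–4.
B vs E: B wins 6–3.
C vs D: C wins 5–4.
C vs E: E wins 7–2.
D vs E: E wins 7–2.
No candidate beats all others: A beats B beats C beats A, a majority cycle.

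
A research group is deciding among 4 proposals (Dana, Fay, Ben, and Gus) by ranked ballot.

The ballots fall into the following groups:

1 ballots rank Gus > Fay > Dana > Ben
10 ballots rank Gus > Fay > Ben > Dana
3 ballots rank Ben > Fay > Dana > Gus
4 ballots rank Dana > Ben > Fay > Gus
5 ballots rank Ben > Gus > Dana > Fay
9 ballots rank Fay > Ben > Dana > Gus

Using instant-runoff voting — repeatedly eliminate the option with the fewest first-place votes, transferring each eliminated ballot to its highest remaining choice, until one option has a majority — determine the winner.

Ben

Round 1: Gus 11, Fay 9, Ben 8, Dana 4. Dana has the fewest and is eliminated.
Round 2: Ben 12, Gus 11, Fay 9. Fay has the fewest and is eliminated.
Round 3: Ben 21, Gus 11. Ben has a majority.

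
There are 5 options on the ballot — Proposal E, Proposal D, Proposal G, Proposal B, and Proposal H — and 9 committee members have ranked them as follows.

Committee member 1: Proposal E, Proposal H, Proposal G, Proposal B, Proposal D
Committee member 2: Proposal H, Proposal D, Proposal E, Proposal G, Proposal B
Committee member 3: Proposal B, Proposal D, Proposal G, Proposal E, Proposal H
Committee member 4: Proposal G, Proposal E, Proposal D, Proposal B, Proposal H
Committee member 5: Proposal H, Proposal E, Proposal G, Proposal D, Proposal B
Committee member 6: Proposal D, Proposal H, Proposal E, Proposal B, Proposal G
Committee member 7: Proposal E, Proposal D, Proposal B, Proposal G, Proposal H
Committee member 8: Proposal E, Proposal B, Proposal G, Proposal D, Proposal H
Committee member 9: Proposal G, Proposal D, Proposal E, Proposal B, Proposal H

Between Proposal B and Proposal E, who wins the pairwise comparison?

Ballots ranking Proposal B above Proposal E: 1.
Ballots ranking Proposal E above Proposal B: 8.
Proposal E wins the head-to-head, 8–1.

Proposal E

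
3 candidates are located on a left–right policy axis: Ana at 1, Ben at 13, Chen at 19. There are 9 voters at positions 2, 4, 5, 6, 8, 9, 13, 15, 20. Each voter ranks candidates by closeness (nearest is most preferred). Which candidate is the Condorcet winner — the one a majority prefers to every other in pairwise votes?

Ben

With single-peaked preferences on a line, the Condorcet winner is the candidate closest to the median voter.
The median voter (position 8) is closest to Ben at 13.
Check: Ben vs Ana — voters closer to Ben: 5 of 9.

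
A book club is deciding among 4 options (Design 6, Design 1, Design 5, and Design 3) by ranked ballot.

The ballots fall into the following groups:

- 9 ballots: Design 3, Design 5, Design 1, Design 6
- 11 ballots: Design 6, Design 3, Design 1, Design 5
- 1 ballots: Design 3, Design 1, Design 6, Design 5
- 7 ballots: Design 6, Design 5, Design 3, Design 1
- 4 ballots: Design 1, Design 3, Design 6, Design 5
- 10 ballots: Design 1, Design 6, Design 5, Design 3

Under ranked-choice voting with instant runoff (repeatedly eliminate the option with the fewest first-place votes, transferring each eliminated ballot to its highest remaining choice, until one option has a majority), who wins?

Design 1

Round 1: Design 6 18, Design 1 14, Design 3 10, Design 5 0. Design 5 has the fewest and is eliminated.
Round 2: Design 6 18, Design 1 14, Design 3 10. Design 3 has the fewest and is eliminated.
Round 3: Design 1 24, Design 6 18. Design 1 has a majority.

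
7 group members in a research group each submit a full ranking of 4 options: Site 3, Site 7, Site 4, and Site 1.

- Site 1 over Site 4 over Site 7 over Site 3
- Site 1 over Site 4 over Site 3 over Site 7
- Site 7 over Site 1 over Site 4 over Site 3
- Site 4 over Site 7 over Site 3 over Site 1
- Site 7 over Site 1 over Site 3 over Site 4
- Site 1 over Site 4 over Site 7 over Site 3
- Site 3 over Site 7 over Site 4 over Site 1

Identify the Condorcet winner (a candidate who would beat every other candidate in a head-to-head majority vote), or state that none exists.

Head-to-head results (7 voters total):
Site 3 vs Site 7: Site 7 wins 5–2.
Site 3 vs Site 4: Site 4 wins 5–2.
Site 3 vs Site 1: Site 1 wins 5–2.
Site 7 vs Site 4: Site 4 wins 4–3.
Site 7 vs Site 1: Site 7 wins 4–3.
Site 4 vs Site 1: Site 1 wins 5–2.
No candidate beats all others: Site 7 beats Site 1 beats Site 4 beats Site 7, a majority cycle.

There is no Condorcet winner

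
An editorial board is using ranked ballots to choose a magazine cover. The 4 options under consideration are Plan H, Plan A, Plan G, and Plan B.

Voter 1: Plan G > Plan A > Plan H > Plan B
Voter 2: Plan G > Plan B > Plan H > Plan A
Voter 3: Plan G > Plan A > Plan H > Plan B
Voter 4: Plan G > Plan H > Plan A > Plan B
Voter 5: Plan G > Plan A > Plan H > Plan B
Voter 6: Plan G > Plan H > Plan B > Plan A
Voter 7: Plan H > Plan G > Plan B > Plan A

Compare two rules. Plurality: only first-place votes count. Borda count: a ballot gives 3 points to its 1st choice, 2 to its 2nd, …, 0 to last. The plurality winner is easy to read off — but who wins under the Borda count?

Plan G

Plurality first-place counts: Plan H 1, Plan A 0, Plan G 6, Plan B 0 → Plan G.
Borda totals: Plan H 11, Plan A 7, Plan G 20, Plan B 4 → Plan G.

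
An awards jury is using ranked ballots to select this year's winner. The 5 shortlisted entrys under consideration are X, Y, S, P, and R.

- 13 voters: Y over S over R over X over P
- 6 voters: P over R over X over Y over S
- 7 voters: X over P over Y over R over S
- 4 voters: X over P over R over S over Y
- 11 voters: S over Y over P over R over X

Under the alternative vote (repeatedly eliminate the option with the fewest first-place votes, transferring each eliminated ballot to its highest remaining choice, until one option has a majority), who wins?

Y

Round 1: Y 13, X 11, S 11, P 6, R 0. R has the fewest and is eliminated.
Round 2: Y 13, X 11, S 11, P 6. P has the fewest and is eliminated.
Round 3: X 17, Y 13, S 11. S has the fewest and is eliminated.
Round 4: Y 24, X 17. Y has a majority.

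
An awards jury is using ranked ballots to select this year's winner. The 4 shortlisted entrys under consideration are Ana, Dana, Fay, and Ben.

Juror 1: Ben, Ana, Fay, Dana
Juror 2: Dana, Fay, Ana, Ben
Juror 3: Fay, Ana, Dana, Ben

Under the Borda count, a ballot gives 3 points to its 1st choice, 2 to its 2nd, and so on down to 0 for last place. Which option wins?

Fay

Borda scores:
  Ana: 2 + 1 + 2 = 5
  Dana: 0 + 3 + 1 = 4
  Fay: 1 + 2 + 3 = 6
  Ben: 3 + 0 + 0 = 3
Fay has the highest total.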